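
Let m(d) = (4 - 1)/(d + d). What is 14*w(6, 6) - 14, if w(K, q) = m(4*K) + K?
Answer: 567/8 ≈ 70.875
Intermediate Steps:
m(d) = 3/(2*d) (m(d) = 3/((2*d)) = 3*(1/(2*d)) = 3/(2*d))
w(K, q) = K + 3/(8*K) (w(K, q) = 3/(2*((4*K))) + K = 3*(1/(4*K))/2 + K = 3/(8*K) + K = K + 3/(8*K))
14*w(6, 6) - 14 = 14*(6 + (3/8)/6) - 14 = 14*(6 + (3/8)*(⅙)) - 14 = 14*(6 + 1/16) - 14 = 14*(97/16) - 14 = 679/8 - 14 = 567/8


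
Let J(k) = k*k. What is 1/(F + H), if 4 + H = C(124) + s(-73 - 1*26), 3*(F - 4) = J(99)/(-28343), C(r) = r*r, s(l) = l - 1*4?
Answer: 28343/432879372 ≈ 6.5475e-5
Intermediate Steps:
J(k) = k²
s(l) = -4 + l (s(l) = l - 4 = -4 + l)
C(r) = r²
F = 110105/28343 (F = 4 + (99²/(-28343))/3 = 4 + (9801*(-1/28343))/3 = 4 + (⅓)*(-9801/28343) = 4 - 3267/28343 = 110105/28343 ≈ 3.8847)
H = 15269 (H = -4 + (124² + (-4 + (-73 - 1*26))) = -4 + (15376 + (-4 + (-73 - 26))) = -4 + (15376 + (-4 - 99)) = -4 + (15376 - 103) = -4 + 15273 = 15269)
1/(F + H) = 1/(110105/28343 + 15269) = 1/(432879372/28343) = 28343/432879372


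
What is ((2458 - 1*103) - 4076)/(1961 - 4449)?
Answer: 1721/2488 ≈ 0.69172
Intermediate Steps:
((2458 - 1*103) - 4076)/(1961 - 4449) = ((2458 - 103) - 4076)/(-2488) = (2355 - 4076)*(-1/2488) = -1721*(-1/2488) = 1721/2488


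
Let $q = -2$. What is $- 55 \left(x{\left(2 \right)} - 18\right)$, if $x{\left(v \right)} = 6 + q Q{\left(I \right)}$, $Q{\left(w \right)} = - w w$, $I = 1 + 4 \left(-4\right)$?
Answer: $-24090$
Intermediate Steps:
$I = -15$ ($I = 1 - 16 = -15$)
$Q{\left(w \right)} = - w^{2}$
$x{\left(v \right)} = 456$ ($x{\left(v \right)} = 6 - 2 \left(- \left(-15\right)^{2}\right) = 6 - 2 \left(\left(-1\right) 225\right) = 6 - -450 = 6 + 450 = 456$)
$- 55 \left(x{\left(2 \right)} - 18\right) = - 55 \left(456 - 18\right) = \left(-55\right) 438 = -24090$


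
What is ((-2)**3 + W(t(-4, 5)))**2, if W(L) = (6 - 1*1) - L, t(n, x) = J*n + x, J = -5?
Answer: 784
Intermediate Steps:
t(n, x) = x - 5*n (t(n, x) = -5*n + x = x - 5*n)
W(L) = 5 - L (W(L) = (6 - 1) - L = 5 - L)
((-2)**3 + W(t(-4, 5)))**2 = ((-2)**3 + (5 - (5 - 5*(-4))))**2 = (-8 + (5 - (5 + 20)))**2 = (-8 + (5 - 1*25))**2 = (-8 + (5 - 25))**2 = (-8 - 20)**2 = (-28)**2 = 784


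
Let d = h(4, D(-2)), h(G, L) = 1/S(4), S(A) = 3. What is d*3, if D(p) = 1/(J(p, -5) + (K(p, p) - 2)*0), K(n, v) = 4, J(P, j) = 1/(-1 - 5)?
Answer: 1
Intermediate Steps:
J(P, j) = -⅙ (J(P, j) = 1/(-6) = -⅙)
D(p) = -6 (D(p) = 1/(-⅙ + (4 - 2)*0) = 1/(-⅙ + 2*0) = 1/(-⅙ + 0) = 1/(-⅙) = -6)
h(G, L) = ⅓ (h(G, L) = 1/3 = ⅓)
d = ⅓ ≈ 0.33333
d*3 = (⅓)*3 = 1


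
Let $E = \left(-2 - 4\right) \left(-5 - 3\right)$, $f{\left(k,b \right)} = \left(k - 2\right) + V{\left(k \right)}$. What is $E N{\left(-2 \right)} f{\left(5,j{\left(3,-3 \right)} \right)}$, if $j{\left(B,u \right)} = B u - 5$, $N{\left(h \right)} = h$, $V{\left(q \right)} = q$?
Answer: $-768$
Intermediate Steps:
$j{\left(B,u \right)} = -5 + B u$
$f{\left(k,b \right)} = -2 + 2 k$ ($f{\left(k,b \right)} = \left(k - 2\right) + k = \left(-2 + k\right) + k = -2 + 2 k$)
$E = 48$ ($E = \left(-6\right) \left(-8\right) = 48$)
$E N{\left(-2 \right)} f{\left(5,j{\left(3,-3 \right)} \right)} = 48 \left(-2\right) \left(-2 + 2 \cdot 5\right) = - 96 \left(-2 + 10\right) = \left(-96\right) 8 = -768$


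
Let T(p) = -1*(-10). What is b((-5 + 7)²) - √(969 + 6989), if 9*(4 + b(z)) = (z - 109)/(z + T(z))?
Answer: -29/6 - √7958 ≈ -94.041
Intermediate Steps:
T(p) = 10
b(z) = -4 + (-109 + z)/(9*(10 + z)) (b(z) = -4 + ((z - 109)/(z + 10))/9 = -4 + ((-109 + z)/(10 + z))/9 = -4 + (-109 + z)/(9*(10 + z)))
b((-5 + 7)²) - √(969 + 6989) = 7*(-67 - 5*(-5 + 7)²)/(9*(10 + (-5 + 7)²)) - √(969 + 6989) = 7*(-67 - 5*2²)/(9*(10 + 2²)) - √7958 = 7*(-67 - 5*4)/(9*(10 + 4)) - √7958 = (7/9)*(-67 - 20)/14 - √7958 = (7/9)*(1/14)*(-87) - √7958 = -29/6 - √7958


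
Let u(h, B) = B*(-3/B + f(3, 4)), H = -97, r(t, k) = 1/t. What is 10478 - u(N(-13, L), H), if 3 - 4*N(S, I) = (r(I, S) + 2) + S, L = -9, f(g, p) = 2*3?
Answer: 11063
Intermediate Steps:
f(g, p) = 6
N(S, I) = ¼ - S/4 - 1/(4*I) (N(S, I) = ¾ - ((1/I + 2) + S)/4 = ¾ - ((2 + 1/I) + S)/4 = ¾ - (2 + S + 1/I)/4 = ¾ + (-½ - S/4 - 1/(4*I)) = ¼ - S/4 - 1/(4*I))
u(h, B) = B*(6 - 3/B) (u(h, B) = B*(-3/B + 6) = B*(6 - 3/B))
10478 - u(N(-13, L), H) = 10478 - (-3 + 6*(-97)) = 10478 - (-3 - 582) = 10478 - 1*(-585) = 10478 + 585 = 11063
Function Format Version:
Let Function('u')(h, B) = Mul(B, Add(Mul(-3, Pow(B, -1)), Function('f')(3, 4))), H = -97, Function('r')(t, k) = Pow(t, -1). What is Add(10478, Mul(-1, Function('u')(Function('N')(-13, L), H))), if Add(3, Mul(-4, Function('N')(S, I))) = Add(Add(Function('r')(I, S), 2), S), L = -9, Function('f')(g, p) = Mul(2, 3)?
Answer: 11063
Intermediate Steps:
Function('f')(g, p) = 6
Function('N')(S, I) = Add(Rational(1, 4), Mul(Rational(-1, 4), S), Mul(Rational(-1, 4), Pow(I, -1))) (Function('N')(S, I) = Add(Rational(3, 4), Mul(Rational(-1, 4), Add(Add(Pow(I, -1), 2), S))) = Add(Rational(3, 4), Mul(Rational(-1, 4), Add(Add(2, Pow(I, -1)), S))) = Add(Rational(3, 4), Mul(Rational(-1, 4), Add(2, S, Pow(I, -1)))) = Add(Rational(3, 4), Add(Rational(-1, 2), Mul(Rational(-1, 4), S), Mul(Rational(-1, 4), Pow(I, -1)))) = Add(Rational(1, 4), Mul(Rational(-1, 4), S), Mul(Rational(-1, 4), Pow(I, -1))))
Function('u')(h, B) = Mul(B, Add(6, Mul(-3, Pow(B, -1)))) (Function('u')(h, B) = Mul(B, Add(Mul(-3, Pow(B, -1)), 6)) = Mul(B, Add(6, Mul(-3, Pow(B, -1)))))
Add(10478, Mul(-1, Function('u')(Function('N')(-13, L), H))) = Add(10478, Mul(-1, Add(-3, Mul(6, -97)))) = Add(10478, Mul(-1, Add(-3, -582))) = Add(10478, Mul(-1, -585)) = Add(10478, 585) = 11063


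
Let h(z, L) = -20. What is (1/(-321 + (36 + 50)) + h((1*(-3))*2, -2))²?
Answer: 22099401/55225 ≈ 400.17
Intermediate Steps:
(1/(-321 + (36 + 50)) + h((1*(-3))*2, -2))² = (1/(-321 + (36 + 50)) - 20)² = (1/(-321 + 86) - 20)² = (1/(-235) - 20)² = (-1/235 - 20)² = (-4701/235)² = 22099401/55225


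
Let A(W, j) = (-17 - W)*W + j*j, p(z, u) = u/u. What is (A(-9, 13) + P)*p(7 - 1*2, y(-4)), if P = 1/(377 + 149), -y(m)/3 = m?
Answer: 126767/526 ≈ 241.00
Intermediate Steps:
y(m) = -3*m
P = 1/526 ≈ 0.0019011
p(z, u) = 1
A(W, j) = j**2 + W*(-17 - W) (A(W, j) = W*(-17 - W) + j**2 = j**2 + W*(-17 - W))
(A(-9, 13) + P)*p(7 - 1*2, y(-4)) = ((13**2 - 1*(-9)**2 - 17*(-9)) + 1/526)*1 = ((169 - 1*81 + 153) + 1/526)*1 = ((169 - 81 + 153) + 1/526)*1 = (241 + 1/526)*1 = (126767/526)*1 = 126767/526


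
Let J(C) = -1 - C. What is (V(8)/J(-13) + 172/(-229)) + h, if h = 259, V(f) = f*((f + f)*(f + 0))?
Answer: 236041/687 ≈ 343.58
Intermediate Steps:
V(f) = 2*f**3 (V(f) = f*((2*f)*f) = f*(2*f**2) = 2*f**3)
(V(8)/J(-13) + 172/(-229)) + h = ((2*8**3)/(-1 - 1*(-13)) + 172/(-229)) + 259 = ((2*512)/(-1 + 13) + 172*(-1/229)) + 259 = (1024/12 - 172/229) + 259 = (1024*(1/12) - 172/229) + 259 = (256/3 - 172/229) + 259 = 58108/687 + 259 = 236041/687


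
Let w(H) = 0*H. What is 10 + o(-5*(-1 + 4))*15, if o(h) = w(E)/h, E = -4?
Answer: 10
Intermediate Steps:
w(H) = 0
o(h) = 0 (o(h) = 0/h = 0)
10 + o(-5*(-1 + 4))*15 = 10 + 0*15 = 10 + 0 = 10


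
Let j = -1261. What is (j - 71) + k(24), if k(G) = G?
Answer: -1308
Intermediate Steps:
(j - 71) + k(24) = (-1261 - 71) + 24 = -1332 + 24 = -1308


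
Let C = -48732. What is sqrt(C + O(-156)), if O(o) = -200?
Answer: 2*I*sqrt(12233) ≈ 221.21*I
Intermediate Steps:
sqrt(C + O(-156)) = sqrt(-48732 - 200) = sqrt(-48932) = 2*I*sqrt(12233)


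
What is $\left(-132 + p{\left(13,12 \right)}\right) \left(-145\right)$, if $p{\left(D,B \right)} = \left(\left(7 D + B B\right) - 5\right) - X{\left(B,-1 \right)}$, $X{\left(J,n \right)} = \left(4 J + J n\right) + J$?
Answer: $-7250$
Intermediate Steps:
$X{\left(J,n \right)} = 5 J + J n$
$p{\left(D,B \right)} = -5 + B^{2} - 4 B + 7 D$ ($p{\left(D,B \right)} = \left(\left(7 D + B B\right) - 5\right) - B \left(5 - 1\right) = \left(\left(7 D + B^{2}\right) - 5\right) - B 4 = \left(\left(B^{2} + 7 D\right) - 5\right) - 4 B = \left(-5 + B^{2} + 7 D\right) - 4 B = -5 + B^{2} - 4 B + 7 D$)
$\left(-132 + p{\left(13,12 \right)}\right) \left(-145\right) = \left(-132 + \left(-5 + 12^{2} - 48 + 7 \cdot 13\right)\right) \left(-145\right) = \left(-132 + \left(-5 + 144 - 48 + 91\right)\right) \left(-145\right) = \left(-132 + 182\right) \left(-145\right) = 50 \left(-145\right) = -7250$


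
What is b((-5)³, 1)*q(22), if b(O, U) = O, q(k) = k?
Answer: -2750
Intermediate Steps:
b((-5)³, 1)*q(22) = (-5)³*22 = -125*22 = -2750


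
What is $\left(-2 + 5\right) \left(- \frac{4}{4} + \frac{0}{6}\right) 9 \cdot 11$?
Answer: $-297$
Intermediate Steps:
$\left(-2 + 5\right) \left(- \frac{4}{4} + \frac{0}{6}\right) 9 \cdot 11 = 3 \left(\left(-4\right) \frac{1}{4} + 0 \cdot \frac{1}{6}\right) 9 \cdot 11 = 3 \left(-1 + 0\right) 9 \cdot 11 = 3 \left(-1\right) 9 \cdot 11 = \left(-3\right) 9 \cdot 11 = \left(-27\right) 11 = -297$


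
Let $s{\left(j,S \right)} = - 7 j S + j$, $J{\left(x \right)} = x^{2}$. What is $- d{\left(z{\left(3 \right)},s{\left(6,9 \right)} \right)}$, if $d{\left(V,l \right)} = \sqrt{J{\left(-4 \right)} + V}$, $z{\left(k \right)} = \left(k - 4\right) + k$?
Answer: $- 3 \sqrt{2} \approx -4.2426$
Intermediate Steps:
$s{\left(j,S \right)} = j - 7 S j$ ($s{\left(j,S \right)} = - 7 S j + j = j - 7 S j$)
$z{\left(k \right)} = -4 + 2 k$ ($z{\left(k \right)} = \left(-4 + k\right) + k = -4 + 2 k$)
$d{\left(V,l \right)} = \sqrt{16 + V}$ ($d{\left(V,l \right)} = \sqrt{\left(-4\right)^{2} + V} = \sqrt{16 + V}$)
$- d{\left(z{\left(3 \right)},s{\left(6,9 \right)} \right)} = - \sqrt{16 + \left(-4 + 2 \cdot 3\right)} = - \sqrt{16 + \left(-4 + 6\right)} = - \sqrt{16 + 2} = - \sqrt{18} = - 3 \sqrt{2}$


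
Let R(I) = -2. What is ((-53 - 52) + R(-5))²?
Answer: 11449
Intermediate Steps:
((-53 - 52) + R(-5))² = ((-53 - 52) - 2)² = (-105 - 2)² = (-107)² = 11449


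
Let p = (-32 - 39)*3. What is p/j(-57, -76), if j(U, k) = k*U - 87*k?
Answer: -71/3648 ≈ -0.019463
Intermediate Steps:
p = -213 (p = -71*3 = -213)
j(U, k) = -87*k + U*k (j(U, k) = U*k - 87*k = -87*k + U*k)
p/j(-57, -76) = -213*(-1/(76*(-87 - 57))) = -213/((-76*(-144))) = -213/10944 = -213*1/10944 = -71/3648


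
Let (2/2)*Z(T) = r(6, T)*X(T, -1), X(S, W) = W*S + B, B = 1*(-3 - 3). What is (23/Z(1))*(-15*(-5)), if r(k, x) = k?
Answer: -575/14 ≈ -41.071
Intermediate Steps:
B = -6 (B = 1*(-6) = -6)
X(S, W) = -6 + S*W (X(S, W) = W*S - 6 = S*W - 6 = -6 + S*W)
Z(T) = -36 - 6*T (Z(T) = 6*(-6 + T*(-1)) = 6*(-6 - T) = -36 - 6*T)
(23/Z(1))*(-15*(-5)) = (23/(-36 - 6*1))*(-15*(-5)) = (23/(-36 - 6))*75 = (23/(-42))*75 = -1/42*23*75 = -23/42*75 = -575/14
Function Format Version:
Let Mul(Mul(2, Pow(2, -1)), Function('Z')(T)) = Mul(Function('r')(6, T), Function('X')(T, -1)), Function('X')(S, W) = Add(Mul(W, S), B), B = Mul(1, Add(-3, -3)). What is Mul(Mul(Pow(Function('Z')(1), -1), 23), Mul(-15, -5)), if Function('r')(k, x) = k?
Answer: Rational(-575, 14) ≈ -41.071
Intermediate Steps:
B = -6 (B = Mul(1, -6) = -6)
Function('X')(S, W) = Add(-6, Mul(S, W)) (Function('X')(S, W) = Add(Mul(W, S), -6) = Add(Mul(S, W), -6) = Add(-6, Mul(S, W)))
Function('Z')(T) = Add(-36, Mul(-6, T)) (Function('Z')(T) = Mul(6, Add(-6, Mul(T, -1))) = Mul(6, Add(-6, Mul(-1, T))) = Add(-36, Mul(-6, T)))
Mul(Mul(Pow(Function('Z')(1), -1), 23), Mul(-15, -5)) = Mul(Mul(Pow(Add(-36, Mul(-6, 1)), -1), 23), Mul(-15, -5)) = Mul(Mul(Pow(Add(-36, -6), -1), 23), 75) = Mul(Mul(Pow(-42, -1), 23), 75) = Mul(Mul(Rational(-1, 42), 23), 75) = Mul(Rational(-23, 42), 75) = Rational(-575, 14)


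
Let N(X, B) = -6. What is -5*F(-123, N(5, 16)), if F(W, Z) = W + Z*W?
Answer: -3075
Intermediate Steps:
F(W, Z) = W + W*Z
-5*F(-123, N(5, 16)) = -(-615)*(1 - 6) = -(-615)*(-5) = -5*615 = -3075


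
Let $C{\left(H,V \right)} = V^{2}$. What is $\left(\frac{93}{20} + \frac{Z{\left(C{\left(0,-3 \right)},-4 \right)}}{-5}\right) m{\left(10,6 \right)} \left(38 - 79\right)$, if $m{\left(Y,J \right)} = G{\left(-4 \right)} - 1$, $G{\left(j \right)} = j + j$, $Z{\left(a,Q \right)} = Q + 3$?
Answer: $\frac{35793}{20} \approx 1789.7$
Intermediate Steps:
$Z{\left(a,Q \right)} = 3 + Q$
$G{\left(j \right)} = 2 j$
$m{\left(Y,J \right)} = -9$ ($m{\left(Y,J \right)} = 2 \left(-4\right) - 1 = -8 - 1 = -9$)
$\left(\frac{93}{20} + \frac{Z{\left(C{\left(0,-3 \right)},-4 \right)}}{-5}\right) m{\left(10,6 \right)} \left(38 - 79\right) = \left(\frac{93}{20} + \frac{3 - 4}{-5}\right) \left(-9\right) \left(38 - 79\right) = \left(93 \cdot \frac{1}{20} - - \frac{1}{5}\right) \left(-9\right) \left(38 - 79\right) = \left(\frac{93}{20} + \frac{1}{5}\right) \left(-9\right) \left(-41\right) = \frac{97}{20} \left(-9\right) \left(-41\right) = \left(- \frac{873}{20}\right) \left(-41\right) = \frac{35793}{20}$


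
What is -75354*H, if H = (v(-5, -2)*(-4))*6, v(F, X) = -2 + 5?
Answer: 5425488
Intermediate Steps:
v(F, X) = 3
H = -72 (H = (3*(-4))*6 = -12*6 = -72)
-75354*H = -75354*(-72) = 5425488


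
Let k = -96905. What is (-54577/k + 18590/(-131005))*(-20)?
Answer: -4278716748/507801581 ≈ -8.4260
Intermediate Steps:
(-54577/k + 18590/(-131005))*(-20) = (-54577/(-96905) + 18590/(-131005))*(-20) = (-54577*(-1/96905) + 18590*(-1/131005))*(-20) = (54577/96905 - 3718/26201)*(-20) = (1069679187/2539007905)*(-20) = -4278716748/507801581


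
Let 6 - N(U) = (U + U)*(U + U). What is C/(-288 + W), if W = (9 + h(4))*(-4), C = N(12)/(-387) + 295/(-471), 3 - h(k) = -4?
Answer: -5715/2376352 ≈ -0.0024049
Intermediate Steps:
h(k) = 7 (h(k) = 3 - 1*(-4) = 3 + 4 = 7)
N(U) = 6 - 4*U² (N(U) = 6 - (U + U)*(U + U) = 6 - 2*U*2*U = 6 - 4*U²)
C = 5715/6751 (C = (6 - 4*12²)/(-387) + 295/(-471) = (6 - 4*144)*(-1/387) + 295*(-1/471) = (6 - 576)*(-1/387) - 295/471 = -570*(-1/387) - 295/471 = 190/129 - 295/471 = 5715/6751 ≈ 0.84654)
W = -64 (W = (9 + 7)*(-4) = 16*(-4) = -64)
C/(-288 + W) = 5715/(6751*(-288 - 64)) = (5715/6751)/(-352) = (5715/6751)*(-1/352) = -5715/2376352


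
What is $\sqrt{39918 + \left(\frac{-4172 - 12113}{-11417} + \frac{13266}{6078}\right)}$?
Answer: $\frac{\sqrt{108977000376359930}}{1652203} \approx 199.8$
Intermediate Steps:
$\sqrt{39918 + \left(\frac{-4172 - 12113}{-11417} + \frac{13266}{6078}\right)} = \sqrt{39918 + \left(\left(-16285\right) \left(- \frac{1}{11417}\right) + 13266 \cdot \frac{1}{6078}\right)} = \sqrt{39918 + \left(\frac{16285}{11417} + \frac{2211}{1013}\right)} = \sqrt{39918 + \frac{41739692}{11565421}} = \sqrt{\frac{461710215170}{11565421}} = \frac{\sqrt{108977000376359930}}{1652203}$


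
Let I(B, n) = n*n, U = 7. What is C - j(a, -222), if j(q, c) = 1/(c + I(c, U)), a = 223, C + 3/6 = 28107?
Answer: 9724851/346 ≈ 28107.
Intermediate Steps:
C = 56213/2 (C = -½ + 28107 = 56213/2 ≈ 28107.)
I(B, n) = n²
j(q, c) = 1/(49 + c) (j(q, c) = 1/(c + 7²) = 1/(c + 49) = 1/(49 + c))
C - j(a, -222) = 56213/2 - 1/(49 - 222) = 56213/2 - 1/(-173) = 56213/2 - 1*(-1/173) = 56213/2 + 1/173 = 9724851/346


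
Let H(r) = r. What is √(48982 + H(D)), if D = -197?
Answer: √48785 ≈ 220.87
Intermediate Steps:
√(48982 + H(D)) = √(48982 - 197) = √48785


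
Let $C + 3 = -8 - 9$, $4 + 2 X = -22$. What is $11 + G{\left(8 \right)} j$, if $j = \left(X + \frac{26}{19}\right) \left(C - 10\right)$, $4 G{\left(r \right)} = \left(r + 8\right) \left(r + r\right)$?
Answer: $\frac{424529}{19} \approx 22344.0$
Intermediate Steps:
$X = -13$ ($X = -2 + \frac{1}{2} \left(-22\right) = -2 - 11 = -13$)
$G{\left(r \right)} = \frac{r \left(8 + r\right)}{2}$ ($G{\left(r \right)} = \frac{\left(r + 8\right) \left(r + r\right)}{4} = \frac{\left(8 + r\right) 2 r}{4} = \frac{2 r \left(8 + r\right)}{4} = \frac{r \left(8 + r\right)}{2}$)
$C = -20$ ($C = -3 - 17 = -20$)
$j = \frac{6630}{19}$ ($j = \left(-13 + \frac{26}{19}\right) \left(-20 - 10\right) = \left(-13 + 26 \cdot \frac{1}{19}\right) \left(-30\right) = \left(-13 + \frac{26}{19}\right) \left(-30\right) = \left(- \frac{221}{19}\right) \left(-30\right) = \frac{6630}{19} \approx 348.95$)
$11 + G{\left(8 \right)} j = 11 + \frac{1}{2} \cdot 8 \left(8 + 8\right) \frac{6630}{19} = 11 + \frac{1}{2} \cdot 8 \cdot 16 \cdot \frac{6630}{19} = 11 + 64 \cdot \frac{6630}{19} = 11 + \frac{424320}{19} = \frac{424529}{19}$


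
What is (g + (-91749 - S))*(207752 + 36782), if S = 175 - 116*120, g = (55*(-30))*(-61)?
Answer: 5537716964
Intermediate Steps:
g = 100650 (g = -1650*(-61) = 100650)
S = -13745 (S = 175 - 13920 = -13745)
(g + (-91749 - S))*(207752 + 36782) = (100650 + (-91749 - 1*(-13745)))*(207752 + 36782) = (100650 + (-91749 + 13745))*244534 = (100650 - 78004)*244534 = 22646*244534 = 5537716964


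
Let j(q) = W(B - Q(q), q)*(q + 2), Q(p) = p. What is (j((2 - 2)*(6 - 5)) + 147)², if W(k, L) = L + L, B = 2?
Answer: 21609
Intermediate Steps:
W(k, L) = 2*L
j(q) = 2*q*(2 + q) (j(q) = (2*q)*(q + 2) = (2*q)*(2 + q) = 2*q*(2 + q))
(j((2 - 2)*(6 - 5)) + 147)² = (2*((2 - 2)*(6 - 5))*(2 + (2 - 2)*(6 - 5)) + 147)² = (2*(0*1)*(2 + 0*1) + 147)² = (2*0*(2 + 0) + 147)² = (2*0*2 + 147)² = (0 + 147)² = 147² = 21609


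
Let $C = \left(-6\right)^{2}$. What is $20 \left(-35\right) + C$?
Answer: $-664$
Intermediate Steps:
$C = 36$
$20 \left(-35\right) + C = 20 \left(-35\right) + 36 = -700 + 36 = -664$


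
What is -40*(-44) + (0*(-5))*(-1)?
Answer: 1760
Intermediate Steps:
-40*(-44) + (0*(-5))*(-1) = 1760 + 0*(-1) = 1760 + 0 = 1760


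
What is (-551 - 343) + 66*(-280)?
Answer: -19374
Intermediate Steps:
(-551 - 343) + 66*(-280) = -894 - 18480 = -19374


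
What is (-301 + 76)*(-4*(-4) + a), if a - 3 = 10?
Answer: -6525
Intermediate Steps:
a = 13 (a = 3 + 10 = 13)
(-301 + 76)*(-4*(-4) + a) = (-301 + 76)*(-4*(-4) + 13) = -225*(16 + 13) = -225*29 = -6525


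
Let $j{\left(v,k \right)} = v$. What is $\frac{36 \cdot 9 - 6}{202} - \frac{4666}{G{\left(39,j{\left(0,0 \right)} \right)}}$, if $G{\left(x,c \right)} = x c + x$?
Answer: $- \frac{465065}{3939} \approx -118.07$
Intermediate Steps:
$G{\left(x,c \right)} = x + c x$ ($G{\left(x,c \right)} = c x + x = x + c x$)
$\frac{36 \cdot 9 - 6}{202} - \frac{4666}{G{\left(39,j{\left(0,0 \right)} \right)}} = \frac{36 \cdot 9 - 6}{202} - \frac{4666}{39 \left(1 + 0\right)} = \left(324 - 6\right) \frac{1}{202} - \frac{4666}{39 \cdot 1} = 318 \cdot \frac{1}{202} - \frac{4666}{39} = \frac{159}{101} - \frac{4666}{39} = - \frac{465065}{3939}$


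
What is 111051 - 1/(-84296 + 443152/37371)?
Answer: 349786514657235/3149782664 ≈ 1.1105e+5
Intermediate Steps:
111051 - 1/(-84296 + 443152/37371) = 111051 - 1/(-3149782664/37371) = 111051 - 1*(-37371/3149782664) = 111051 + 37371/3149782664 = 349786514657235/3149782664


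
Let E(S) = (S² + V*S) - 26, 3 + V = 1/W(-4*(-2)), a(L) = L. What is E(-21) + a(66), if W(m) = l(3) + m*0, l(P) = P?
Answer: 537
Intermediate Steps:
W(m) = 3 (W(m) = 3 + m*0 = 3 + 0 = 3)
V = -8/3 (V = -3 + 1/3 = -3 + ⅓ = -8/3 ≈ -2.6667)
E(S) = -26 + S² - 8*S/3 (E(S) = (S² - 8*S/3) - 26 = -26 + S² - 8*S/3)
E(-21) + a(66) = (-26 + (-21)² - 8/3*(-21)) + 66 = (-26 + 441 + 56) + 66 = 471 + 66 = 537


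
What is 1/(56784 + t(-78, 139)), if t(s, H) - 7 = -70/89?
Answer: 89/5054329 ≈ 1.7609e-5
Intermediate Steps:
t(s, H) = 553/89 (t(s, H) = 7 - 70/89 = 553/89)
1/(56784 + t(-78, 139)) = 1/(56784 + 553/89) = 1/(5054329/89) = 89/5054329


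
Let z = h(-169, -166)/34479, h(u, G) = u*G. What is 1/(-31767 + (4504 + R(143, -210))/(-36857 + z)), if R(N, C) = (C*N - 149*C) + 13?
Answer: -1270764449/40368573436566 ≈ -3.1479e-5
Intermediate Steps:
h(u, G) = G*u
R(N, C) = 13 - 149*C + C*N (R(N, C) = (-149*C + C*N) + 13 = 13 - 149*C + C*N)
z = 28054/34479 (z = -166*(-169)/34479 = 28054*(1/34479) = 28054/34479 ≈ 0.81365)
1/(-31767 + (4504 + R(143, -210))/(-36857 + z)) = 1/(-31767 + (4504 + (13 - 149*(-210) - 210*143))/(-36857 + 28054/34479)) = 1/(-31767 + (4504 + (13 + 31290 - 30030))/(-1270764449/34479)) = 1/(-31767 + (4504 + 1273)*(-34479/1270764449)) = 1/(-31767 + 5777*(-34479/1270764449)) = 1/(-31767 - 199185183/1270764449) = 1/(-40368573436566/1270764449) = -1270764449/40368573436566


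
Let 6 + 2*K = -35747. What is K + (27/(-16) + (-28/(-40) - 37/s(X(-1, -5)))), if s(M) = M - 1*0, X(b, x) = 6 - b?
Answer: -10014353/560 ≈ -17883.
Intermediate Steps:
K = -35753/2 (K = -3 + (½)*(-35747) = -3 - 35747/2 = -35753/2 ≈ -17877.)
s(M) = M (s(M) = M + 0 = M)
K + (27/(-16) + (-28/(-40) - 37/s(X(-1, -5)))) = -35753/2 + (27/(-16) + (-28/(-40) - 37/(6 - 1*(-1)))) = -35753/2 + (27*(-1/16) + (-28*(-1/40) - 37/(6 + 1))) = -35753/2 + (-27/16 + (7/10 - 37/7)) = -35753/2 + (-27/16 - 321/70) = -35753/2 - 3513/560 = -10014353/560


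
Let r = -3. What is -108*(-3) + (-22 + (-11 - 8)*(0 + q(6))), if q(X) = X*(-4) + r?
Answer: 815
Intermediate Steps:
q(X) = -3 - 4*X (q(X) = X*(-4) - 3 = -4*X - 3 = -3 - 4*X)
-108*(-3) + (-22 + (-11 - 8)*(0 + q(6))) = -108*(-3) + (-22 + (-11 - 8)*(0 + (-3 - 4*6))) = -27*(-12) + (-22 - 19*(0 + (-3 - 24))) = 324 + (-22 - 19*(0 - 27)) = 324 + (-22 - 19*(-27)) = 324 + (-22 + 513) = 324 + 491 = 815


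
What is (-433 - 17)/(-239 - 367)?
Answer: 75/101 ≈ 0.74257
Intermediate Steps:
(-433 - 17)/(-239 - 367) = -450/(-606) = -450*(-1/606) = 75/101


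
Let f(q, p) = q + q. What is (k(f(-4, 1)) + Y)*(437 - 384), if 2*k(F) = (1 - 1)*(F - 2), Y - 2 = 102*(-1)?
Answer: -5300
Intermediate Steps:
f(q, p) = 2*q
Y = -100 (Y = 2 + 102*(-1) = 2 - 102 = -100)
k(F) = 0 (k(F) = ((1 - 1)*(F - 2))/2 = (0*(-2 + F))/2 = (½)*0 = 0)
(k(f(-4, 1)) + Y)*(437 - 384) = (0 - 100)*(437 - 384) = -100*53 = -5300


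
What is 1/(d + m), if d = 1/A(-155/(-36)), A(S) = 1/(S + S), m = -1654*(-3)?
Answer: 18/89471 ≈ 0.00020118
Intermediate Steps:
m = 4962
A(S) = 1/(2*S)
d = 155/18 (d = 1/(1/(2*((-155/(-36))))) = 1/(1/(2*((-155*(-1/36))))) = 1/(1/(2*(155/36))) = 1/((1/2)*(36/155)) = 1/(18/155) = 155/18 ≈ 8.6111)
1/(d + m) = 1/(155/18 + 4962) = 1/(89471/18) = 18/89471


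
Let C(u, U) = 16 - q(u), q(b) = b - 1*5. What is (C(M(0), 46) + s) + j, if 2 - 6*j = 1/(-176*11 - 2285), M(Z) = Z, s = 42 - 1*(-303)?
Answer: 9277759/25326 ≈ 366.33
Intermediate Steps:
q(b) = -5 + b (q(b) = b - 5 = -5 + b)
s = 345 (s = 42 + 303 = 345)
C(u, U) = 21 - u (C(u, U) = 16 - (-5 + u) = 16 + (5 - u) = 21 - u)
j = 8443/25326 (j = ⅓ - 1/(6*(-176*11 - 2285)) = ⅓ - 1/(6*(-1936 - 2285)) = ⅓ - ⅙/(-4221) = ⅓ - ⅙*(-1/4221) = ⅓ + 1/25326 = 8443/25326 ≈ 0.33337)
(C(M(0), 46) + s) + j = ((21 - 1*0) + 345) + 8443/25326 = ((21 + 0) + 345) + 8443/25326 = (21 + 345) + 8443/25326 = 366 + 8443/25326 = 9277759/25326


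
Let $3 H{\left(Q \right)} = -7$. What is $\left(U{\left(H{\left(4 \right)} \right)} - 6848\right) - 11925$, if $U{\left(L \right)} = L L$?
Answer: $- \frac{168908}{9} \approx -18768.0$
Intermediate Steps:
$H{\left(Q \right)} = - \frac{7}{3}$ ($H{\left(Q \right)} = \frac{1}{3} \left(-7\right) = - \frac{7}{3}$)
$U{\left(L \right)} = L^{2}$
$\left(U{\left(H{\left(4 \right)} \right)} - 6848\right) - 11925 = \left(\left(- \frac{7}{3}\right)^{2} - 6848\right) - 11925 = \left(\frac{49}{9} - 6848\right) - 11925 = - \frac{61583}{9} - 11925 = - \frac{168908}{9}$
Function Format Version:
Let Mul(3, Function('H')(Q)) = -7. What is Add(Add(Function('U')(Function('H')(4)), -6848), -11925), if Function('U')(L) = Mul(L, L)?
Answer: Rational(-168908, 9) ≈ -18768.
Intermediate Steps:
Function('H')(Q) = Rational(-7, 3) (Function('H')(Q) = Mul(Rational(1, 3), -7) = Rational(-7, 3))
Function('U')(L) = Pow(L, 2)
Add(Add(Function('U')(Function('H')(4)), -6848), -11925) = Add(Add(Pow(Rational(-7, 3), 2), -6848), -11925) = Add(Add(Rational(49, 9), -6848), -11925) = Add(Rational(-61583, 9), -11925) = Rational(-168908, 9)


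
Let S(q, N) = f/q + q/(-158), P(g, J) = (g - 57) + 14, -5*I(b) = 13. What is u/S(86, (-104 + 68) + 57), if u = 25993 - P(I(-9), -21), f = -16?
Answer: -442265621/12405 ≈ -35652.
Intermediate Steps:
I(b) = -13/5 (I(b) = -⅕*13 = -13/5)
P(g, J) = -43 + g (P(g, J) = (-57 + g) + 14 = -43 + g)
S(q, N) = -16/q - q/158 (S(q, N) = -16/q + q/(-158) = -16/q + q*(-1/158) = -16/q - q/158)
u = 130193/5 (u = 25993 - (-43 - 13/5) = 25993 - 1*(-228/5) = 25993 + 228/5 = 130193/5 ≈ 26039.)
u/S(86, (-104 + 68) + 57) = 130193/(5*(-16/86 - 1/158*86)) = 130193/(5*(-16*1/86 - 43/79)) = 130193/(5*(-8/43 - 43/79)) = 130193/(5*(-2481/3397)) = (130193/5)*(-3397/2481) = -442265621/12405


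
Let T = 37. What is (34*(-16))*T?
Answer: -20128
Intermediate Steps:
(34*(-16))*T = (34*(-16))*37 = -544*37 = -20128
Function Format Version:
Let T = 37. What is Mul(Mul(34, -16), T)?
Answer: -20128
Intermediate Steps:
Mul(Mul(34, -16), T) = Mul(Mul(34, -16), 37) = Mul(-544, 37) = -20128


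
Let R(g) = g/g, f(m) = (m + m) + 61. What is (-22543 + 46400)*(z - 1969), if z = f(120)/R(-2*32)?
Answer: -39793476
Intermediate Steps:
f(m) = 61 + 2*m (f(m) = 2*m + 61 = 61 + 2*m)
R(g) = 1
z = 301 (z = (61 + 2*120)/1 = (61 + 240)*1 = 301*1 = 301)
(-22543 + 46400)*(z - 1969) = (-22543 + 46400)*(301 - 1969) = 23857*(-1668) = -39793476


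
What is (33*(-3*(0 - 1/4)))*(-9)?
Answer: -891/4 ≈ -222.75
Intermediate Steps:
(33*(-3*(0 - 1/4)))*(-9) = (33*(-3*(-1/4)))*(-9) = (33*(3/4))*(-9) = (99/4)*(-9) = -891/4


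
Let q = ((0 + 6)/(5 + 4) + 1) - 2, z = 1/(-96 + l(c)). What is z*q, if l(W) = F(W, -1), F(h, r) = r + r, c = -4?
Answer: 1/294 ≈ 0.0034014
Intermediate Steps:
F(h, r) = 2*r
l(W) = -2 (l(W) = 2*(-1) = -2)
z = -1/98 (z = 1/(-96 - 2) = 1/(-98) = -1/98 ≈ -0.010204)
q = -1/3 (q = (6/9 + 1) - 2 = (6*(1/9) + 1) - 2 = (2/3 + 1) - 2 = 5/3 - 2 = -1/3 ≈ -0.33333)
z*q = -1/98*(-1/3) = 1/294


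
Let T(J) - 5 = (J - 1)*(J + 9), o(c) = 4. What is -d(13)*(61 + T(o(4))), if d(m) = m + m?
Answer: -2730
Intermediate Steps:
T(J) = 5 + (-1 + J)*(9 + J) (T(J) = 5 + (J - 1)*(J + 9) = 5 + (-1 + J)*(9 + J))
d(m) = 2*m
-d(13)*(61 + T(o(4))) = -2*13*(61 + (-4 + 4² + 8*4)) = -26*(61 + (-4 + 16 + 32)) = -26*(61 + 44) = -26*105 = -1*2730 = -2730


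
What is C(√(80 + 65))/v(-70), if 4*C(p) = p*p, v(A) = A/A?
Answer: 145/4 ≈ 36.250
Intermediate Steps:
v(A) = 1
C(p) = p²/4 (C(p) = (p*p)/4 = p²/4)
C(√(80 + 65))/v(-70) = ((√(80 + 65))²/4)/1 = ((√145)²/4)*1 = ((¼)*145)*1 = (145/4)*1 = 145/4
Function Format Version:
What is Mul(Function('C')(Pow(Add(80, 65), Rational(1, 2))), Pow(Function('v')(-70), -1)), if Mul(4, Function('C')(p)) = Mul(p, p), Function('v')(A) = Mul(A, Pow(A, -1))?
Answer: Rational(145, 4) ≈ 36.250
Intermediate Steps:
Function('v')(A) = 1
Function('C')(p) = Mul(Rational(1, 4), Pow(p, 2)) (Function('C')(p) = Mul(Rational(1, 4), Mul(p, p)) = Mul(Rational(1, 4), Pow(p, 2)))
Mul(Function('C')(Pow(Add(80, 65), Rational(1, 2))), Pow(Function('v')(-70), -1)) = Mul(Mul(Rational(1, 4), Pow(Pow(Add(80, 65), Rational(1, 2)), 2)), Pow(1, -1)) = Mul(Mul(Rational(1, 4), Pow(Pow(145, Rational(1, 2)), 2)), 1) = Mul(Mul(Rational(1, 4), 145), 1) = Mul(Rational(145, 4), 1) = Rational(145, 4)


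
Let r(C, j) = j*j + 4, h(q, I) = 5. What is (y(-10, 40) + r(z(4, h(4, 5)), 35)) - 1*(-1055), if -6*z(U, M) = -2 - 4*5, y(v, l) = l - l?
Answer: 2284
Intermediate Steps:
y(v, l) = 0
z(U, M) = 11/3 (z(U, M) = -(-2 - 4*5)/6 = -(-2 - 20)/6 = -⅙*(-22) = 11/3)
r(C, j) = 4 + j² (r(C, j) = j² + 4 = 4 + j²)
(y(-10, 40) + r(z(4, h(4, 5)), 35)) - 1*(-1055) = (0 + (4 + 35²)) - 1*(-1055) = (0 + (4 + 1225)) + 1055 = (0 + 1229) + 1055 = 1229 + 1055 = 2284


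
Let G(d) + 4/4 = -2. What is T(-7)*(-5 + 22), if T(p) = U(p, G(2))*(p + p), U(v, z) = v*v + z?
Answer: -10948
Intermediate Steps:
G(d) = -3 (G(d) = -1 - 2 = -3)
U(v, z) = z + v² (U(v, z) = v² + z = z + v²)
T(p) = 2*p*(-3 + p²) (T(p) = (-3 + p²)*(p + p) = (-3 + p²)*(2*p) = 2*p*(-3 + p²))
T(-7)*(-5 + 22) = (2*(-7)*(-3 + (-7)²))*(-5 + 22) = (2*(-7)*(-3 + 49))*17 = (2*(-7)*46)*17 = -644*17 = -10948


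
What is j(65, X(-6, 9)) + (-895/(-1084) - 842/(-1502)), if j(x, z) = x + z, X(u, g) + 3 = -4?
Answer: 48345381/814084 ≈ 59.386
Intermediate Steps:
X(u, g) = -7 (X(u, g) = -3 - 4 = -7)
j(65, X(-6, 9)) + (-895/(-1084) - 842/(-1502)) = (65 - 7) + (-895/(-1084) - 842/(-1502)) = 58 + (-895*(-1/1084) - 842*(-1/1502)) = 58 + (895/1084 + 421/751) = 58 + 1128509/814084 = 48345381/814084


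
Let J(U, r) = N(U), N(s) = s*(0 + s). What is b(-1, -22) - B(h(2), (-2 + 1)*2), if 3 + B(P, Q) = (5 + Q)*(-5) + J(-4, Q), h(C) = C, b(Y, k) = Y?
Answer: 1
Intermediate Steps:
N(s) = s² (N(s) = s*s = s²)
J(U, r) = U²
B(P, Q) = -12 - 5*Q (B(P, Q) = -3 + ((5 + Q)*(-5) + (-4)²) = -3 + ((-25 - 5*Q) + 16) = -3 + (-9 - 5*Q) = -12 - 5*Q)
b(-1, -22) - B(h(2), (-2 + 1)*2) = -1 - (-12 - 5*(-2 + 1)*2) = -1 - (-12 - (-5)*2) = -1 - (-12 - 5*(-2)) = -1 - (-12 + 10) = -1 - 1*(-2) = -1 + 2 = 1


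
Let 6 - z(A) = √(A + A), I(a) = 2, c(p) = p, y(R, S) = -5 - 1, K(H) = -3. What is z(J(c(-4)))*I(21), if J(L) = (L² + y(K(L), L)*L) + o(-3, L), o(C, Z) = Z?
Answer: 12 - 12*√2 ≈ -4.9706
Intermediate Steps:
y(R, S) = -6
J(L) = L² - 5*L (J(L) = (L² - 6*L) + L = L² - 5*L)
z(A) = 6 - √2*√A (z(A) = 6 - √(A + A) = 6 - √(2*A) = 6 - √2*√A)
z(J(c(-4)))*I(21) = (6 - √2*√(-4*(-5 - 4)))*2 = (6 - √2*√(-4*(-9)))*2 = (6 - √2*√36)*2 = (6 - 1*√2*6)*2 = (6 - 6*√2)*2 = 12 - 12*√2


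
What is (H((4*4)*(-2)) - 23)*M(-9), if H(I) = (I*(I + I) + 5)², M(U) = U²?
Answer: 341397666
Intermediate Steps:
H(I) = (5 + 2*I²)² (H(I) = (I*(2*I) + 5)² = (2*I² + 5)² = (5 + 2*I²)²)
(H((4*4)*(-2)) - 23)*M(-9) = ((5 + 2*((4*4)*(-2))²)² - 23)*(-9)² = ((5 + 2*(16*(-2))²)² - 23)*81 = ((5 + 2*(-32)²)² - 23)*81 = ((5 + 2*1024)² - 23)*81 = ((5 + 2048)² - 23)*81 = (2053² - 23)*81 = (4214809 - 23)*81 = 4214786*81 = 341397666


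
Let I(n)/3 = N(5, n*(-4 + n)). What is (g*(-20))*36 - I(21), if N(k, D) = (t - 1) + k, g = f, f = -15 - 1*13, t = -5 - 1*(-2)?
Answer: 20157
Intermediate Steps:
t = -3 (t = -5 + 2 = -3)
f = -28 (f = -15 - 13 = -28)
g = -28
N(k, D) = -4 + k (N(k, D) = (-3 - 1) + k = -4 + k)
I(n) = 3 (I(n) = 3*(-4 + 5) = 3*1 = 3)
(g*(-20))*36 - I(21) = -28*(-20)*36 - 1*3 = 560*36 - 3 = 20160 - 3 = 20157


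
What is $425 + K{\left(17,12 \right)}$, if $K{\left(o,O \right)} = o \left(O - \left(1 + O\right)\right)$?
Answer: $408$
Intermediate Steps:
$K{\left(o,O \right)} = - o$ ($K{\left(o,O \right)} = o \left(-1\right) = - o$)
$425 + K{\left(17,12 \right)} = 425 - 17 = 408$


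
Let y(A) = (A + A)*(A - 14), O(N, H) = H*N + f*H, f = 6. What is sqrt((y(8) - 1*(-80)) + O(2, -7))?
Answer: 6*I*sqrt(2) ≈ 8.4853*I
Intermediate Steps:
O(N, H) = 6*H + H*N (O(N, H) = H*N + 6*H = 6*H + H*N)
y(A) = 2*A*(-14 + A) (y(A) = (2*A)*(-14 + A) = 2*A*(-14 + A))
sqrt((y(8) - 1*(-80)) + O(2, -7)) = sqrt((2*8*(-14 + 8) - 1*(-80)) - 7*(6 + 2)) = sqrt((2*8*(-6) + 80) - 7*8) = sqrt((-96 + 80) - 56) = sqrt(-16 - 56) = sqrt(-72) = 6*I*sqrt(2)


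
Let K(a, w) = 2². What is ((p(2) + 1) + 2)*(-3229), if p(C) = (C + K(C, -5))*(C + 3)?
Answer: -106557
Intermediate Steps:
K(a, w) = 4
p(C) = (3 + C)*(4 + C) (p(C) = (C + 4)*(C + 3) = (4 + C)*(3 + C) = (3 + C)*(4 + C))
((p(2) + 1) + 2)*(-3229) = (((12 + 2² + 7*2) + 1) + 2)*(-3229) = (((12 + 4 + 14) + 1) + 2)*(-3229) = ((30 + 1) + 2)*(-3229) = (31 + 2)*(-3229) = 33*(-3229) = -106557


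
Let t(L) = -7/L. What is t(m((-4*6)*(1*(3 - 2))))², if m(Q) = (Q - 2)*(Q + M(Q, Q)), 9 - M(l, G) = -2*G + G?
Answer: 49/1028196 ≈ 4.7656e-5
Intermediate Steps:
M(l, G) = 9 + G (M(l, G) = 9 - (-2*G + G) = 9 - (-1)*G = 9 + G)
m(Q) = (-2 + Q)*(9 + 2*Q) (m(Q) = (Q - 2)*(Q + (9 + Q)) = (-2 + Q)*(9 + 2*Q))
t(m((-4*6)*(1*(3 - 2))))² = (-7/(-18 + 2*((-4*6)*(1*(3 - 2)))² + 5*((-4*6)*(1*(3 - 2)))))² = (-7/(-18 + 2*(-24)² + 5*(-24)))² = (-7/(-18 + 2*576 - 120))² = (-7/(-18 + 1152 - 120))² = (-7/1014)² = 49/1028196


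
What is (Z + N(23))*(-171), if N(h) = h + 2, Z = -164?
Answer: 23769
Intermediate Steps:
N(h) = 2 + h
(Z + N(23))*(-171) = (-164 + (2 + 23))*(-171) = (-164 + 25)*(-171) = -139*(-171) = 23769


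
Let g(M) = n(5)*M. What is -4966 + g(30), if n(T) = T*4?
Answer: -4366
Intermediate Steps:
n(T) = 4*T
g(M) = 20*M (g(M) = (4*5)*M = 20*M)
-4966 + g(30) = -4966 + 20*30 = -4966 + 600 = -4366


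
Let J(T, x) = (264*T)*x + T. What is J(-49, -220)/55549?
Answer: 2845871/55549 ≈ 51.232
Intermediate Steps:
J(T, x) = T + 264*T*x (J(T, x) = 264*T*x + T = T + 264*T*x)
J(-49, -220)/55549 = -49*(1 + 264*(-220))/55549 = -49*(1 - 58080)*(1/55549) = -49*(-58079)*(1/55549) = 2845871*(1/55549) = 2845871/55549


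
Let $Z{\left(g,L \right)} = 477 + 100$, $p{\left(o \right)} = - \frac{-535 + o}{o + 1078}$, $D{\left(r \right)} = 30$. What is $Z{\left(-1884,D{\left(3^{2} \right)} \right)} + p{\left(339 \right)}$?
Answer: $\frac{817805}{1417} \approx 577.14$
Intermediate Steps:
$p{\left(o \right)} = - \frac{-535 + o}{1078 + o}$
$Z{\left(g,L \right)} = 577$
$Z{\left(-1884,D{\left(3^{2} \right)} \right)} + p{\left(339 \right)} = 577 + \frac{535 - 339}{1078 + 339} = 577 + \frac{535 - 339}{1417} = 577 + \frac{1}{1417} \cdot 196 = 577 + \frac{196}{1417} = \frac{817805}{1417}$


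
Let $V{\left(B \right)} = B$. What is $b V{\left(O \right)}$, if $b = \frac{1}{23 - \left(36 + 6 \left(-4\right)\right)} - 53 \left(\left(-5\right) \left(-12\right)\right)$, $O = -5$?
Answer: $\frac{174895}{11} \approx 15900.0$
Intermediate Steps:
$b = - \frac{34979}{11}$ ($b = \frac{1}{23 - 12} - 3180 = \frac{1}{11} - 3180 = - \frac{34979}{11} \approx -3179.9$)
$b V{\left(O \right)} = \left(- \frac{34979}{11}\right) \left(-5\right) = \frac{174895}{11}$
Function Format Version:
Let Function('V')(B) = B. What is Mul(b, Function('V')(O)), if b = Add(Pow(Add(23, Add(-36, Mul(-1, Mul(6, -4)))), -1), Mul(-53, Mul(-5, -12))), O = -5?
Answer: Rational(174895, 11) ≈ 15900.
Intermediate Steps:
b = Rational(-34979, 11) (b = Add(Pow(Add(23, Add(-36, Mul(-1, -24))), -1), Mul(-53, 60)) = Add(Pow(Add(23, Add(-36, 24)), -1), -3180) = Add(Pow(Add(23, -12), -1), -3180) = Add(Pow(11, -1), -3180) = Add(Rational(1, 11), -3180) = Rational(-34979, 11) ≈ -3179.9)
Mul(b, Function('V')(O)) = Mul(Rational(-34979, 11), -5) = Rational(174895, 11)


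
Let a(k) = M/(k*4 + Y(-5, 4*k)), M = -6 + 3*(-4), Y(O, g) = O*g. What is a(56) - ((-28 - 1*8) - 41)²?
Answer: -2656183/448 ≈ -5929.0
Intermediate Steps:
M = -18 (M = -6 - 12 = -18)
a(k) = 9/(8*k) (a(k) = -18/(k*4 - 20*k) = -18/(4*k - 20*k) = -18*(-1/(16*k)) = -(-9)/(8*k) = 9/(8*k))
a(56) - ((-28 - 1*8) - 41)² = (9/8)/56 - ((-28 - 1*8) - 41)² = (9/8)*(1/56) - ((-28 - 8) - 41)² = 9/448 - (-36 - 41)² = 9/448 - 1*(-77)² = 9/448 - 1*5929 = 9/448 - 5929 = -2656183/448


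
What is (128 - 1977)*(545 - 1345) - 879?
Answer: 1478321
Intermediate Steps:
(128 - 1977)*(545 - 1345) - 879 = -1849*(-800) - 879 = 1479200 - 879 = 1478321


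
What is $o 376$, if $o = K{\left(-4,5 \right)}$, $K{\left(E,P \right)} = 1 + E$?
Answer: $-1128$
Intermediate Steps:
$o = -3$ ($o = 1 - 4 = -3$)
$o 376 = \left(-3\right) 376 = -1128$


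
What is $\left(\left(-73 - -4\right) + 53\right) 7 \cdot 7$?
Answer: $-784$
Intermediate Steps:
$\left(\left(-73 - -4\right) + 53\right) 7 \cdot 7 = \left(\left(-73 + 4\right) + 53\right) 49 = \left(-69 + 53\right) 49 = \left(-16\right) 49 = -784$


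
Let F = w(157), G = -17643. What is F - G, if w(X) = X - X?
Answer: 17643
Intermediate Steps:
w(X) = 0
F = 0
F - G = 0 - 1*(-17643) = 0 + 17643 = 17643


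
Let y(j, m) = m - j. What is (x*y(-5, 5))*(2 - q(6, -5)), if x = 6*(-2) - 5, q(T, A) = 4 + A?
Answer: -510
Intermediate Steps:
x = -17 (x = -12 - 5 = -17)
(x*y(-5, 5))*(2 - q(6, -5)) = (-17*(5 - 1*(-5)))*(2 - (4 - 5)) = (-17*(5 + 5))*(2 - 1*(-1)) = (-17*10)*(2 + 1) = -170*3 = -510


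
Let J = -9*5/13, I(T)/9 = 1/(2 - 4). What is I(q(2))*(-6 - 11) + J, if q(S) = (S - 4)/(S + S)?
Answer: 1899/26 ≈ 73.038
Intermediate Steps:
q(S) = (-4 + S)/(2*S) (q(S) = (-4 + S)/((2*S)) = (-4 + S)*(1/(2*S)) = (-4 + S)/(2*S))
I(T) = -9/2 (I(T) = 9/(2 - 4) = 9/(-2) = 9*(-½) = -9/2)
J = -45/13 (J = -45*1/13 = -45/13 ≈ -3.4615)
I(q(2))*(-6 - 11) + J = -9*(-6 - 11)/2 - 45/13 = -9/2*(-17) - 45/13 = 153/2 - 45/13 = 1899/26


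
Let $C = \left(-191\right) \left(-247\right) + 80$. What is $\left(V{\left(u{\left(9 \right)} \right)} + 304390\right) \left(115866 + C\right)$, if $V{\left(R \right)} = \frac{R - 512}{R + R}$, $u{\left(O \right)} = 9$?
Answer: $\frac{893672128591}{18} \approx 4.9648 \cdot 10^{10}$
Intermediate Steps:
$C = 47257$ ($C = 47177 + 80 = 47257$)
$V{\left(R \right)} = \frac{-512 + R}{2 R}$
$\left(V{\left(u{\left(9 \right)} \right)} + 304390\right) \left(115866 + C\right) = \left(\frac{-512 + 9}{2 \cdot 9} + 304390\right) \left(115866 + 47257\right) = \left(\frac{1}{2} \cdot \frac{1}{9} \left(-503\right) + 304390\right) 163123 = \left(- \frac{503}{18} + 304390\right) 163123 = \frac{5478517}{18} \cdot 163123 = \frac{893672128591}{18}$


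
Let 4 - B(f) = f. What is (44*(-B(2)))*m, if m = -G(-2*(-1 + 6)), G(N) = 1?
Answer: 88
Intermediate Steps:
B(f) = 4 - f
m = -1 (m = -1*1 = -1)
(44*(-B(2)))*m = (44*(-(4 - 1*2)))*(-1) = (44*(-(4 - 2)))*(-1) = (44*(-1*2))*(-1) = (44*(-2))*(-1) = -88*(-1) = 88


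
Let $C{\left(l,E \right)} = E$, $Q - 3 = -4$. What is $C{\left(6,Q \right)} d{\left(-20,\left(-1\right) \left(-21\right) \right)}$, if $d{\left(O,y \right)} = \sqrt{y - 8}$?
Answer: $- \sqrt{13} \approx -3.6056$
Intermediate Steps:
$Q = -1$ ($Q = 3 - 4 = -1$)
$d{\left(O,y \right)} = \sqrt{-8 + y}$
$C{\left(6,Q \right)} d{\left(-20,\left(-1\right) \left(-21\right) \right)} = - \sqrt{-8 - -21} = - \sqrt{-8 + 21} = - \sqrt{13}$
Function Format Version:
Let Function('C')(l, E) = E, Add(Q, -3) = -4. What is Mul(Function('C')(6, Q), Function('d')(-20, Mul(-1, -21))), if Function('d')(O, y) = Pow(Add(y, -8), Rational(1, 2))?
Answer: Mul(-1, Pow(13, Rational(1, 2))) ≈ -3.6056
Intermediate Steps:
Q = -1 (Q = Add(3, -4) = -1)
Function('d')(O, y) = Pow(Add(-8, y), Rational(1, 2))
Mul(Function('C')(6, Q), Function('d')(-20, Mul(-1, -21))) = Mul(-1, Pow(Add(-8, Mul(-1, -21)), Rational(1, 2))) = Mul(-1, Pow(Add(-8, 21), Rational(1, 2))) = Mul(-1, Pow(13, Rational(1, 2)))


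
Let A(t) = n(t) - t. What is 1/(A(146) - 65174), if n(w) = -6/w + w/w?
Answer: -73/4768290 ≈ -1.5309e-5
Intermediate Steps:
n(w) = 1 - 6/w (n(w) = -6/w + 1 = 1 - 6/w)
A(t) = -t + (-6 + t)/t (A(t) = (-6 + t)/t - t = -t + (-6 + t)/t)
1/(A(146) - 65174) = 1/((1 - 1*146 - 6/146) - 65174) = 1/((1 - 146 - 6*1/146) - 65174) = 1/((1 - 146 - 3/73) - 65174) = 1/(-10588/73 - 65174) = 1/(-4768290/73) = -73/4768290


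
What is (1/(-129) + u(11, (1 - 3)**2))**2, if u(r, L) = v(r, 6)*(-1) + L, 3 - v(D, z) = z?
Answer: 813604/16641 ≈ 48.892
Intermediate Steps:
v(D, z) = 3 - z
u(r, L) = 3 + L (u(r, L) = (3 - 1*6)*(-1) + L = (3 - 6)*(-1) + L = -3*(-1) + L = 3 + L)
(1/(-129) + u(11, (1 - 3)**2))**2 = (1/(-129) + (3 + (1 - 3)**2))**2 = (-1/129 + (3 + (-2)**2))**2 = (-1/129 + (3 + 4))**2 = (-1/129 + 7)**2 = (902/129)**2 = 813604/16641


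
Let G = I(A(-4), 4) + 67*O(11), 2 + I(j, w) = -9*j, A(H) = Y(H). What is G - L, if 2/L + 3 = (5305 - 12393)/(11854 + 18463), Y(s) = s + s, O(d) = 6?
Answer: 46335042/98039 ≈ 472.62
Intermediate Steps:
Y(s) = 2*s
A(H) = 2*H
I(j, w) = -2 - 9*j
L = -60634/98039 (L = 2/(-3 + (5305 - 12393)/(11854 + 18463)) = 2/(-3 - 7088/30317) = 2/(-98039/30317) = 2*(-30317/98039) = -60634/98039 ≈ -0.61847)
G = 472 (G = (-2 - 18*(-4)) + 67*6 = (-2 - 9*(-8)) + 402 = (-2 + 72) + 402 = 70 + 402 = 472)
G - L = 472 - 1*(-60634/98039) = 472 + 60634/98039 = 46335042/98039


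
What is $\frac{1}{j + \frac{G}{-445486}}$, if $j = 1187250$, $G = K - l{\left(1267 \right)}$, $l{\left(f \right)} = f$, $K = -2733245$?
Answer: $\frac{222743}{264452994006} \approx 8.4228 \cdot 10^{-7}$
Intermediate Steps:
$G = -2734512$ ($G = -2733245 - 1267 = -2734512$)
$\frac{1}{j + \frac{G}{-445486}} = \frac{1}{1187250 - \frac{2734512}{-445486}} = \frac{1}{1187250 - - \frac{1367256}{222743}} = \frac{1}{1187250 + \frac{1367256}{222743}} = \frac{1}{\frac{264452994006}{222743}} = \frac{222743}{264452994006}$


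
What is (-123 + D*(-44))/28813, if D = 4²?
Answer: -827/28813 ≈ -0.028702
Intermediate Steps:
D = 16
(-123 + D*(-44))/28813 = (-123 + 16*(-44))/28813 = (-123 - 704)*(1/28813) = -827*1/28813 = -827/28813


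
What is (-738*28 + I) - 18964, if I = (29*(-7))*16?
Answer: -42876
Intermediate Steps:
I = -3248 (I = -203*16 = -3248)
(-738*28 + I) - 18964 = (-738*28 - 3248) - 18964 = (-20664 - 3248) - 18964 = -23912 - 18964 = -42876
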